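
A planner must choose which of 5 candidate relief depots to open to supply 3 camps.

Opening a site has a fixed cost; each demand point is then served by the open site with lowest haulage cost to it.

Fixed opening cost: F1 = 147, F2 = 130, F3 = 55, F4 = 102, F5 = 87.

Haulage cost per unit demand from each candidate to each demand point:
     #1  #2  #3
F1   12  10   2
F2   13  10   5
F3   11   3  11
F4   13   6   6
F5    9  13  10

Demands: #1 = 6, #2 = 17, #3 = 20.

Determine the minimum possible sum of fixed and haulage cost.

359

Open {F1, F3}: assign each demand point to its cheapest open site.
  #1→F3 6×11=66, #2→F3 17×3=51, #3→F1 20×2=40
  haulage cost 157, fixed 202 → total 359.
Compare {F3}: haulage cost 337 + fixed 55 = 392.
Compare {F3, F4}: haulage cost 237 + fixed 157 = 394.
Compare {F4}: haulage cost 300 + fixed 102 = 402.
All other subsets cost ≥ 392. Minimum total cost: 359.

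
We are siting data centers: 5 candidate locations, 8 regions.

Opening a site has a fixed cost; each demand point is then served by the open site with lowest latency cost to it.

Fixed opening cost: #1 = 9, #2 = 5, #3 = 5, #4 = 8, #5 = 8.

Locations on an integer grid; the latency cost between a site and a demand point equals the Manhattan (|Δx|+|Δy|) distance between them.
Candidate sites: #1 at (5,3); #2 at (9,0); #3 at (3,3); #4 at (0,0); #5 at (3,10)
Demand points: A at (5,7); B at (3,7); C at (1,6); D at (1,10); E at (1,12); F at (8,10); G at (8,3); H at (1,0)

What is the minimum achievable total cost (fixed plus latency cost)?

Open {#3, #5}: assign each demand point to its cheapest open site.
  A→#5 5, B→#5 3, C→#3 5, D→#5 2, E→#5 4, F→#5 5, G→#3 5, H→#3 5
  latency cost 34, fixed 13 → total 47.
Compare {#2, #5}: latency cost 37 + fixed 13 = 50.
Compare {#1, #5}: latency cost 34 + fixed 17 = 51.
Compare {#2, #3, #5}: latency cost 33 + fixed 18 = 51.
All other subsets cost ≥ 50. Minimum total cost: 47.

47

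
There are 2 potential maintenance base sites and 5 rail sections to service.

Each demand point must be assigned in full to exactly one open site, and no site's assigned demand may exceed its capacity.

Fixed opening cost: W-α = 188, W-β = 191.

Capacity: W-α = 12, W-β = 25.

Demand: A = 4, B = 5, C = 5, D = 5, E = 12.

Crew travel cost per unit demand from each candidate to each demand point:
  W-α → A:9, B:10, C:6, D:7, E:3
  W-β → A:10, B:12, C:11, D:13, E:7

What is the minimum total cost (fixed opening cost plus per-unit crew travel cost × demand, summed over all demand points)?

628

Open {W-α, W-β}; cheapest assignment that respects the capacities:
  W-α (cap 12, load 10): C, D — cost 5×6 + 5×7 = 65
  W-β (cap 25, load 21): A, B, E — cost 4×10 + 5×12 + 12×7 = 184
  Shipping 249, fixed 379 → total 628.
  Any other capacity-feasible assignment to {W-α, W-β} ships for at least 249.
Total demand is 31 and no other set of sites has combined capacity ≥ 31, so {W-α, W-β} is the only feasible choice of open sites. Minimum: 628.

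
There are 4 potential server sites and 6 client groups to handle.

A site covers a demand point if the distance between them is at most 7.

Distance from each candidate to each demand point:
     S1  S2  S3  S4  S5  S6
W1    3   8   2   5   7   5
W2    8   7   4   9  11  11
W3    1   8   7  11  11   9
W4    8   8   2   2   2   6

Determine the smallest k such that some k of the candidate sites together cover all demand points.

Coverage sets (demand points within 7 of each site):
  W1: {S1, S3, S4, S5, S6}
  W2: {S2, S3}
  W3: {S1, S3}
  W4: {S3, S4, S5, S6}
No single site covers all 6 demand points.
But {W1, W2} covers everything, so the minimum is 2.

2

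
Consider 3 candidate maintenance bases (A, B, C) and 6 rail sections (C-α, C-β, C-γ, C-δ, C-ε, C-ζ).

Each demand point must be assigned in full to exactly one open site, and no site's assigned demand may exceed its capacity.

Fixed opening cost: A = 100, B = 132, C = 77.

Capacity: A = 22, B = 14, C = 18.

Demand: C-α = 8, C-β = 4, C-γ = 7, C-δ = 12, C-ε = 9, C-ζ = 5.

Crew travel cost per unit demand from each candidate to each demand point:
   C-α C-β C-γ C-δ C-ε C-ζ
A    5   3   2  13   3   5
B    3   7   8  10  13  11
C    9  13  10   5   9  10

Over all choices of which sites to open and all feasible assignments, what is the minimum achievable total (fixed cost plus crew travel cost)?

Open {A, B, C}; cheapest assignment that respects the capacities:
  A (cap 22, load 21): C-γ, C-ε, C-ζ — cost 7×2 + 9×3 + 5×5 = 66
  B (cap 14, load 12): C-α, C-β — cost 8×3 + 4×7 = 52
  C (cap 18, load 12): C-δ — cost 12×5 = 60
  Shipping 178, fixed 309 → total 487.
  Any other capacity-feasible assignment to {A, B, C} ships for at least 178.
Total demand is 45 and no other set of sites has combined capacity ≥ 45, so {A, B, C} is the only feasible choice of open sites. Minimum: 487.

487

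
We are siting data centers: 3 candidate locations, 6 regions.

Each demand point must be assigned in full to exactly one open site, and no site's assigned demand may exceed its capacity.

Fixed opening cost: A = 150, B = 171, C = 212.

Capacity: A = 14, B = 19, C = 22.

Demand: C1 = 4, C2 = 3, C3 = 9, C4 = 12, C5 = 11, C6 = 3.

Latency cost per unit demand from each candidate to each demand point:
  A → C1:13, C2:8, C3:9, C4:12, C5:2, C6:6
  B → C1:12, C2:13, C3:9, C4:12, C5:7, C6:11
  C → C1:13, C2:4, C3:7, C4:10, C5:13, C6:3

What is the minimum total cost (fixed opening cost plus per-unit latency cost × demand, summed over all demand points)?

Open {A, B, C}; cheapest assignment that respects the capacities:
  A (cap 14, load 11): C5 — cost 11×2 = 22
  B (cap 19, load 13): C1, C3 — cost 4×12 + 9×9 = 129
  C (cap 22, load 18): C2, C4, C6 — cost 3×4 + 12×10 + 3×3 = 141
  Shipping 292, fixed 533 → total 825.
  Any other capacity-feasible assignment to {A, B, C} ships for at least 292.
Total demand is 42 and no other set of sites has combined capacity ≥ 42, so {A, B, C} is the only feasible choice of open sites. Minimum: 825.

825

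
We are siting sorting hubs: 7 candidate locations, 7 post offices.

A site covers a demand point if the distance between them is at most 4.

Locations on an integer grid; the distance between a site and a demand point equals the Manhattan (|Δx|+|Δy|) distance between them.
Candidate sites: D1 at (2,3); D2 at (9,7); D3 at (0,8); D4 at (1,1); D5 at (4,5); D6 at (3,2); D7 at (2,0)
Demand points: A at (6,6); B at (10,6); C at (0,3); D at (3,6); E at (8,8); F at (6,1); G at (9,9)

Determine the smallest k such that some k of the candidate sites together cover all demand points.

2

Coverage sets (demand points within 4 of each site):
  D1: {C, D}
  D2: {A, B, E, G}
  D3: {}
  D4: {C}
  D5: {A, D}
  D6: {C, D, F}
  D7: {}
No single site covers all 7 demand points.
But {D2, D6} covers everything, so the minimum is 2.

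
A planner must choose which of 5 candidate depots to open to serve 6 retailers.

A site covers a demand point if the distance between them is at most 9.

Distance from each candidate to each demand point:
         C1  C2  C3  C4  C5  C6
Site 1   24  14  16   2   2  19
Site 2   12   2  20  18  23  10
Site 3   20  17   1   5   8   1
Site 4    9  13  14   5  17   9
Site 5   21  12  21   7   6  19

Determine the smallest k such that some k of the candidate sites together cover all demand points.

Coverage sets (demand points within 9 of each site):
  Site 1: {C4, C5}
  Site 2: {C2}
  Site 3: {C3, C4, C5, C6}
  Site 4: {C1, C4, C6}
  Site 5: {C4, C5}
No 2 sites suffice: every size-2 union leaves at least one demand point uncovered.
But {Site 2, Site 3, Site 4} covers everything, so the minimum is 3.

3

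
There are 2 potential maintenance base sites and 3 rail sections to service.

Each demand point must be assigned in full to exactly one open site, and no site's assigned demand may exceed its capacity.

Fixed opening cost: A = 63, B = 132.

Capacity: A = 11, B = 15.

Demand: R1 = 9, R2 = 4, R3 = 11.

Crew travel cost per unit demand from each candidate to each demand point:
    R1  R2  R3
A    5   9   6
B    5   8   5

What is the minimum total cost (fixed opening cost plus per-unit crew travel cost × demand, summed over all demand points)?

Open {A, B}; cheapest assignment that respects the capacities:
  A (cap 11, load 9): R1 — cost 9×5 = 45
  B (cap 15, load 15): R2, R3 — cost 4×8 + 11×5 = 87
  Shipping 132, fixed 195 → total 327.
  Any other capacity-feasible assignment to {A, B} ships for at least 132.
Total demand is 24 and no other set of sites has combined capacity ≥ 24, so {A, B} is the only feasible choice of open sites. Minimum: 327.

327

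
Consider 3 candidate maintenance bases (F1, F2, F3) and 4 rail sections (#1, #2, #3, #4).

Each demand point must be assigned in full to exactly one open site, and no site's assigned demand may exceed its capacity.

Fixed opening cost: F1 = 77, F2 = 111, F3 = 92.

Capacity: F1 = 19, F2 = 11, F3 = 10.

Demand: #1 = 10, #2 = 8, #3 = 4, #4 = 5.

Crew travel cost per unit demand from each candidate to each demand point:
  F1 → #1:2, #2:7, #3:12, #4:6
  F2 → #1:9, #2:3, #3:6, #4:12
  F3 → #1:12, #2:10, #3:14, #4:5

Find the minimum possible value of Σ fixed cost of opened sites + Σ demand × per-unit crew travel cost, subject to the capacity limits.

Open {F1, F2}; cheapest assignment that respects the capacities:
  F1 (cap 19, load 19): #1, #3, #4 — cost 10×2 + 4×12 + 5×6 = 98
  F2 (cap 11, load 8): #2 — cost 8×3 = 24
  Shipping 122, fixed 188 → total 310.
  Any other capacity-feasible assignment to {F1, F2} ships for at least 122.
Compare {F1, F3}: its best feasible assignment gives total 326.
Compare {F1, F2, F3}: its best feasible assignment gives total 397.
Every other set of open sites that can feasibly serve all demand totals ≥ 326 even under its best assignment. Minimum: 310.

310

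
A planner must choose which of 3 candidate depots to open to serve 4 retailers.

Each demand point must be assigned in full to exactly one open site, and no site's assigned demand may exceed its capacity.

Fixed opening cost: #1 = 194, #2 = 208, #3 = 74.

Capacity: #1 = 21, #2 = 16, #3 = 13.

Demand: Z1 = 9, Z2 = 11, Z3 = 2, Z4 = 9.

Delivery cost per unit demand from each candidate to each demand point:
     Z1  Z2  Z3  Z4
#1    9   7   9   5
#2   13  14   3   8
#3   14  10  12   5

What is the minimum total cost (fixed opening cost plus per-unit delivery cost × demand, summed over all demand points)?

495

Open {#1, #3}; cheapest assignment that respects the capacities:
  #1 (cap 21, load 20): Z1, Z2 — cost 9×9 + 11×7 = 158
  #3 (cap 13, load 11): Z3, Z4 — cost 2×12 + 9×5 = 69
  Shipping 227, fixed 268 → total 495.
  Any other capacity-feasible assignment to {#1, #3} ships for at least 227.
Compare {#1, #2}: its best feasible assignment gives total 638.
Compare {#1, #2, #3}: its best feasible assignment gives total 685.
Every other set of open sites that can feasibly serve all demand totals ≥ 638 even under its best assignment. Minimum: 495.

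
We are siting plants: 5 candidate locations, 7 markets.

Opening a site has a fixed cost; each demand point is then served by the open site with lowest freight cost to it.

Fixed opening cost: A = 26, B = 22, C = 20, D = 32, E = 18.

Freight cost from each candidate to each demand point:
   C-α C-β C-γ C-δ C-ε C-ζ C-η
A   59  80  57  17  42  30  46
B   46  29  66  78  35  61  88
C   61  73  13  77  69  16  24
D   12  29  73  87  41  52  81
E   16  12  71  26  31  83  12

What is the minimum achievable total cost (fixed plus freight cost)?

164

Open {C, E}: assign each demand point to its cheapest open site.
  C-α→E 16, C-β→E 12, C-γ→C 13, C-δ→E 26, C-ε→E 31, C-ζ→C 16, C-η→E 12
  freight cost 126, fixed 38 → total 164.
Compare {A, C, E}: freight cost 117 + fixed 64 = 181.
Compare {B, C, E}: freight cost 126 + fixed 60 = 186.
Compare {C, D, E}: freight cost 122 + fixed 70 = 192.
All other subsets cost ≥ 181. Minimum total cost: 164.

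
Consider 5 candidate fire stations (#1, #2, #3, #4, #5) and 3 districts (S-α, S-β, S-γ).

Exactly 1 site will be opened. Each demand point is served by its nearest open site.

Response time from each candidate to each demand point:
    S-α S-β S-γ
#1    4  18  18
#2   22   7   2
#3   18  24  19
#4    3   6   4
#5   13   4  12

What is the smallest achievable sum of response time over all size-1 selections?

13

Open {#4}.
  S-α→#4 3, S-β→#4 6, S-γ→#4 4  ⇒ total 13.
Compare {#5}: total 29.
Compare {#2}: total 31.
No size-1 selection does better; minimum is 13.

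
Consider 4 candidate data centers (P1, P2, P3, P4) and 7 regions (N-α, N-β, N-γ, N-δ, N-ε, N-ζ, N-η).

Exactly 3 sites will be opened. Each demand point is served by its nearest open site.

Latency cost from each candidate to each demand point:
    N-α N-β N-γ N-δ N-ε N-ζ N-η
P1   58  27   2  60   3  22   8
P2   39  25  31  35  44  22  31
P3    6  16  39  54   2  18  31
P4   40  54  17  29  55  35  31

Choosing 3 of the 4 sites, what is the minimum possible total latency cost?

81

Open {P1, P3, P4}.
  N-α→P3 6, N-β→P3 16, N-γ→P1 2, N-δ→P4 29, N-ε→P3 2, N-ζ→P3 18, N-η→P1 8  ⇒ total 81.
Compare {P1, P2, P3}: total 87.
Compare {P2, P3, P4}: total 119.
No size-3 selection does better; minimum is 81.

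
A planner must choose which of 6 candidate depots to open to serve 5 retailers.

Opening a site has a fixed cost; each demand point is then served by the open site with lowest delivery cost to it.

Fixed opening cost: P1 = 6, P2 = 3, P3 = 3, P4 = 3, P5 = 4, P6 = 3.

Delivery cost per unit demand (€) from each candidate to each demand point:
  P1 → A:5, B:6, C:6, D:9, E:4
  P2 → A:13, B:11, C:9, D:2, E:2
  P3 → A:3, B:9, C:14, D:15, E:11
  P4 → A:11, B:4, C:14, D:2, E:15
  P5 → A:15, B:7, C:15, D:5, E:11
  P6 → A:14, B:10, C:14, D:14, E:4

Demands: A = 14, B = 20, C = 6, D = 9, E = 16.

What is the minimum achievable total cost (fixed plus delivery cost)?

Open {P1, P2, P3, P4}: assign each demand point to its cheapest open site.
  A→P3 14×3=42, B→P4 20×4=80, C→P1 6×6=36, D→P2 9×2=18, E→P2 16×2=32
  delivery cost 208, fixed 15 → total 223.
Compare {P1, P2, P3, P4, P6}: delivery cost 208 + fixed 18 = 226.
Compare {P1, P2, P3, P4, P5}: delivery cost 208 + fixed 19 = 227.
Compare {P1, P2, P3, P4, P5, P6}: delivery cost 208 + fixed 22 = 230.
All other subsets cost ≥ 226. Minimum total cost: 223.

223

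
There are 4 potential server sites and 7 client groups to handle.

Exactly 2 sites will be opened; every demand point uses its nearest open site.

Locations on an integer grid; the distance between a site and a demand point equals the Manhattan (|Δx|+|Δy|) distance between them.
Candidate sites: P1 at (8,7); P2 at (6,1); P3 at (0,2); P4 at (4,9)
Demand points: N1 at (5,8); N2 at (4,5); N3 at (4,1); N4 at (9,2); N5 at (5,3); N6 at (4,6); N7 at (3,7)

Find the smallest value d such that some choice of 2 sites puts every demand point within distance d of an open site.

4

Open {P2, P4}.
  Farthest demand point is N2 at distance 4 (to P4); all others are ≤ 4.
With {P1, P2} the worst case is 6.
With {P1, P3} the worst case is 6.
No size-2 selection achieves below 4.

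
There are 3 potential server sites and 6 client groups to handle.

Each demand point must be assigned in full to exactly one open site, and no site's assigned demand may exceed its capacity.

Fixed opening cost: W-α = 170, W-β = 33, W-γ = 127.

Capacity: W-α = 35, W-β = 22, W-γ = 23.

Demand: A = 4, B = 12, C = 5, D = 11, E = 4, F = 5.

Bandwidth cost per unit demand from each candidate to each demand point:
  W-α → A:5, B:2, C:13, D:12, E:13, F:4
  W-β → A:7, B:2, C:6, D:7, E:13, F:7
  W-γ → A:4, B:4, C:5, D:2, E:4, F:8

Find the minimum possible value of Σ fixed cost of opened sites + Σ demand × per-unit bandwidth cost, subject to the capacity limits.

Open {W-β, W-γ}; cheapest assignment that respects the capacities:
  W-β (cap 22, load 22): B, C, F — cost 12×2 + 5×6 + 5×7 = 89
  W-γ (cap 23, load 19): A, D, E — cost 4×4 + 11×2 + 4×4 = 54
  Shipping 143, fixed 160 → total 303.
  Any other capacity-feasible assignment to {W-β, W-γ} ships for at least 143.
Compare {W-α, W-γ}: its best feasible assignment gives total 424.
Compare {W-α, W-β}: its best feasible assignment gives total 426.
Every other set of open sites that can feasibly serve all demand totals ≥ 424 even under its best assignment. Minimum: 303.

303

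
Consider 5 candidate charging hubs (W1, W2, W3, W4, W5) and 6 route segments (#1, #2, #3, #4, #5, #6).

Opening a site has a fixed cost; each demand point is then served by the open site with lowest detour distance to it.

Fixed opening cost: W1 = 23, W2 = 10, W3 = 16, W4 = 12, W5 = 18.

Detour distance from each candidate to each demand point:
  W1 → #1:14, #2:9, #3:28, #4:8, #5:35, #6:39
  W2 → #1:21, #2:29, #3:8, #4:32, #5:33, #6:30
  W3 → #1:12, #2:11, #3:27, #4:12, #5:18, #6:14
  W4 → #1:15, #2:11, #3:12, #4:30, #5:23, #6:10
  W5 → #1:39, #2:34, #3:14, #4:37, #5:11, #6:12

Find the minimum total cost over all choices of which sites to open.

Open {W2, W3}: assign each demand point to its cheapest open site.
  #1→W3 12, #2→W3 11, #3→W2 8, #4→W3 12, #5→W3 18, #6→W3 14
  detour distance 75, fixed 26 → total 101.
Compare {W3, W4}: detour distance 75 + fixed 28 = 103.
Compare {W3, W5}: detour distance 72 + fixed 34 = 106.
Compare {W1, W5}: detour distance 68 + fixed 41 = 109.
All other subsets cost ≥ 103. Minimum total cost: 101.

101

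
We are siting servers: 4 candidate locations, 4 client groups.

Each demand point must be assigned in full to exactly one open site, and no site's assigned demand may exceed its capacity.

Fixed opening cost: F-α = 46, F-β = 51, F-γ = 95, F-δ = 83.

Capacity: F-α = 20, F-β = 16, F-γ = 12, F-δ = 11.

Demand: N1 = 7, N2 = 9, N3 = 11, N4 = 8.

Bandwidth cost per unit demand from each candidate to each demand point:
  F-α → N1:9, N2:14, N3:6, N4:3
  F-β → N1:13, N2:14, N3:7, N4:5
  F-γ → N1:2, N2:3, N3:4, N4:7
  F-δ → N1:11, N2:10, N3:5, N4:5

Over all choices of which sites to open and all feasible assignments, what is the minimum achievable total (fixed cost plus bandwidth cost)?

Open {F-α, F-β, F-γ}; cheapest assignment that respects the capacities:
  F-α (cap 20, load 15): N1, N4 — cost 7×9 + 8×3 = 87
  F-β (cap 16, load 11): N3 — cost 11×7 = 77
  F-γ (cap 12, load 9): N2 — cost 9×3 = 27
  Shipping 191, fixed 192 → total 383.
  Any other capacity-feasible assignment to {F-α, F-β, F-γ} ships for at least 191.
Compare {F-α, F-γ, F-δ}: its best feasible assignment gives total 393.
Compare {F-α, F-β}: its best feasible assignment gives total 404.
Every other set of open sites that can feasibly serve all demand totals ≥ 393 even under its best assignment. Minimum: 383.

383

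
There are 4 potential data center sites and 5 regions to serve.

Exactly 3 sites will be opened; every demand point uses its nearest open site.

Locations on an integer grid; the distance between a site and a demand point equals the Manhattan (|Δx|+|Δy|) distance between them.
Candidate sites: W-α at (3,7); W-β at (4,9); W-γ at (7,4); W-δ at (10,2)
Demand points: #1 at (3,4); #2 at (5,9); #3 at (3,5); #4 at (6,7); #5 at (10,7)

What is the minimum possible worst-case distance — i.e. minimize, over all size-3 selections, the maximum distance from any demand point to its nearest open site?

5

Open {W-α, W-β, W-δ}.
  Farthest demand point is #5 at distance 5 (to W-δ); all others are ≤ 5.
With {W-α, W-γ, W-δ} the worst case is 5.
With {W-β, W-γ, W-δ} the worst case is 5.
No size-3 selection achieves below 5.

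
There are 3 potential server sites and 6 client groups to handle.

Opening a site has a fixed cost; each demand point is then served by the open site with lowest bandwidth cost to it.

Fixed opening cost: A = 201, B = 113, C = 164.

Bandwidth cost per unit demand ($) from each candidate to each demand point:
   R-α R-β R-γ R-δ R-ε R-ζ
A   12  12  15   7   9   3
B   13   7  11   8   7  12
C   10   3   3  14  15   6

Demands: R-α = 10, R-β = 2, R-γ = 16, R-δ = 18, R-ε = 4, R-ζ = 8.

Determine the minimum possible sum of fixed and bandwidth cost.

651

Open {B, C}: assign each demand point to its cheapest open site.
  R-α→C 10×10=100, R-β→C 2×3=6, R-γ→C 16×3=48, R-δ→B 18×8=144, R-ε→B 4×7=28, R-ζ→C 8×6=48
  bandwidth cost 374, fixed 277 → total 651.
Compare {C}: bandwidth cost 514 + fixed 164 = 678.
Compare {B}: bandwidth cost 588 + fixed 113 = 701.
Compare {A, C}: bandwidth cost 340 + fixed 365 = 705.
All other subsets cost ≥ 678. Minimum total cost: 651.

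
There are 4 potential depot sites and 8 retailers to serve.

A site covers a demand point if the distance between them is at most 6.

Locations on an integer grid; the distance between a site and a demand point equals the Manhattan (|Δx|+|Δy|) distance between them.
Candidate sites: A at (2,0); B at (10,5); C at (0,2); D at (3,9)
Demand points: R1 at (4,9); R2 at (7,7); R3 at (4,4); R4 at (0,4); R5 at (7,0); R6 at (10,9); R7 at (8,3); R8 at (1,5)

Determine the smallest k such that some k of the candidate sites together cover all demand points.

Coverage sets (demand points within 6 of each site):
  A: {R3, R4, R5, R8}
  B: {R2, R6, R7}
  C: {R3, R4, R8}
  D: {R1, R2, R3, R8}
No 2 sites suffice: every size-2 union leaves at least one demand point uncovered.
But {A, B, D} covers everything, so the minimum is 3.

3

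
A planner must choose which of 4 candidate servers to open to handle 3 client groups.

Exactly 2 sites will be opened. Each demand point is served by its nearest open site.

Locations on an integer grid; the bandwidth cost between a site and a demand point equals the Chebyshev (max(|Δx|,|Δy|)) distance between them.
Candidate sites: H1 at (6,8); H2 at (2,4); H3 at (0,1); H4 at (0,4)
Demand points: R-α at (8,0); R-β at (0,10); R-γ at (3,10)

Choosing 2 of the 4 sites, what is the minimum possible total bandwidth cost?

15

Open {H1, H2}.
  R-α→H2 6, R-β→H1 6, R-γ→H1 3  ⇒ total 15.
Compare {H1, H3}: total 17.
Compare {H1, H4}: total 17.
No size-2 selection does better; minimum is 15.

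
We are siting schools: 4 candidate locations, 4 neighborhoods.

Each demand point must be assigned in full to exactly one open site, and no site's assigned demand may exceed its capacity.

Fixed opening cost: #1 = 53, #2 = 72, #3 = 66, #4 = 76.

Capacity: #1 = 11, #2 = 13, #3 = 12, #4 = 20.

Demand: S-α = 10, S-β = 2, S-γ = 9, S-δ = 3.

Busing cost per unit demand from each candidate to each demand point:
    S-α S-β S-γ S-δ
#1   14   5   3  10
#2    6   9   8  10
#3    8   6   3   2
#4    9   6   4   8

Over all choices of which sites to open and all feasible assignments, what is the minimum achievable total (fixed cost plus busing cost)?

249

Open {#2, #3}; cheapest assignment that respects the capacities:
  #2 (cap 13, load 12): S-α, S-β — cost 10×6 + 2×9 = 78
  #3 (cap 12, load 12): S-γ, S-δ — cost 9×3 + 3×2 = 33
  Shipping 111, fixed 138 → total 249.
  Any other capacity-feasible assignment to {#2, #3} ships for at least 111.
Compare {#1, #2}: its best feasible assignment gives total 252.
Compare {#3, #4}: its best feasible assignment gives total 277.
Every other set of open sites that can feasibly serve all demand totals ≥ 252 even under its best assignment. Minimum: 249.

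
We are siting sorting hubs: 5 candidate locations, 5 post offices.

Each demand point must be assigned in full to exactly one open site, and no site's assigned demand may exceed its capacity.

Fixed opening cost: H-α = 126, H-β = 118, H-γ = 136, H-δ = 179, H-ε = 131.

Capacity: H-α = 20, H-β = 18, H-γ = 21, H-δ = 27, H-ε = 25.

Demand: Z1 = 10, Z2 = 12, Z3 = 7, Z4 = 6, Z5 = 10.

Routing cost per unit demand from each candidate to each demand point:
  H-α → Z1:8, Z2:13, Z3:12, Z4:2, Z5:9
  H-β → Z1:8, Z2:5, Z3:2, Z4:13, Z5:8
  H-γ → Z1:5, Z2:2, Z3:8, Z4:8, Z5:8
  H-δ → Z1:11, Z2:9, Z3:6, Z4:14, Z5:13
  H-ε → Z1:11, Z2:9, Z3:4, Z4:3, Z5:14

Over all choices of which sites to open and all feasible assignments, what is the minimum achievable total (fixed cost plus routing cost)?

Open {H-γ, H-ε}; cheapest assignment that respects the capacities:
  H-γ (cap 21, load 20): Z1, Z5 — cost 10×5 + 10×8 = 130
  H-ε (cap 25, load 25): Z2, Z3, Z4 — cost 12×9 + 7×4 + 6×3 = 154
  Shipping 284, fixed 267 → total 551.
  Any other capacity-feasible assignment to {H-γ, H-ε} ships for at least 284.
Compare {H-α, H-ε}: its best feasible assignment gives total 581.
Compare {H-α, H-β, H-γ}: its best feasible assignment gives total 590.
Every other set of open sites that can feasibly serve all demand totals ≥ 581 even under its best assignment. Minimum: 551.

551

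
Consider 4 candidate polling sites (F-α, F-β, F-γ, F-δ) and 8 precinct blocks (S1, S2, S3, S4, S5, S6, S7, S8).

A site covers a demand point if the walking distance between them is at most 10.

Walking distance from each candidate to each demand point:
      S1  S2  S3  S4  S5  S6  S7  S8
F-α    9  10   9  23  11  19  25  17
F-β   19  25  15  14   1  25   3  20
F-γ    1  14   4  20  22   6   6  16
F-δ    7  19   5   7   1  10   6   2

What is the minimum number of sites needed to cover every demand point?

Coverage sets (demand points within 10 of each site):
  F-α: {S1, S2, S3}
  F-β: {S5, S7}
  F-γ: {S1, S3, S6, S7}
  F-δ: {S1, S3, S4, S5, S6, S7, S8}
No single site covers all 8 demand points.
But {F-α, F-δ} covers everything, so the minimum is 2.

2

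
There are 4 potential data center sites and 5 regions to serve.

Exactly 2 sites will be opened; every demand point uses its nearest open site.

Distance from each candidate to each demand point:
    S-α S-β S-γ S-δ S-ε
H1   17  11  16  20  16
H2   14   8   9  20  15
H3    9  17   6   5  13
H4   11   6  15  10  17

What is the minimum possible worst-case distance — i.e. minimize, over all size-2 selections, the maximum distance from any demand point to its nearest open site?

Open {H1, H3}.
  Farthest demand point is S-ε at distance 13 (to H3); all others are ≤ 13.
With {H2, H3} the worst case is 13.
With {H3, H4} the worst case is 13.
No size-2 selection achieves below 13.

13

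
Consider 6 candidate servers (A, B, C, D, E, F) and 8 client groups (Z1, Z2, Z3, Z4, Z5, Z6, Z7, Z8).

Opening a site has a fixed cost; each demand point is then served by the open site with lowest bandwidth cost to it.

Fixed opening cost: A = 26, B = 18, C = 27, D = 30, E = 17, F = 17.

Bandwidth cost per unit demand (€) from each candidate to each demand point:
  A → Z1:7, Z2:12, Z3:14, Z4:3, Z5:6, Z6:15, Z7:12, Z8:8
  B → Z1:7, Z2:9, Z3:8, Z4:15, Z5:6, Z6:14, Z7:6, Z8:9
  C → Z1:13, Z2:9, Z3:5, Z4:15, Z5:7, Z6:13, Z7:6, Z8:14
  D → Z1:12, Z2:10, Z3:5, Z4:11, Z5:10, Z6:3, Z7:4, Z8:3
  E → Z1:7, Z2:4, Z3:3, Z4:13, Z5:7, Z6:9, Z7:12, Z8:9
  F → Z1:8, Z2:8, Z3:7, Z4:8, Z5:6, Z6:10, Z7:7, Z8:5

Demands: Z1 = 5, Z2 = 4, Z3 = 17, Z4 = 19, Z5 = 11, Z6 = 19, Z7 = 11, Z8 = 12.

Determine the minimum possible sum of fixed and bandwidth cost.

435

Open {A, D, E}: assign each demand point to its cheapest open site.
  Z1→A 5×7=35, Z2→E 4×4=16, Z3→E 17×3=51, Z4→A 19×3=57, Z5→A 11×6=66, Z6→D 19×3=57, Z7→D 11×4=44, Z8→D 12×3=36
  bandwidth cost 362, fixed 73 → total 435.
Compare {A, D, E, F}: bandwidth cost 362 + fixed 90 = 452.
Compare {A, B, D, E}: bandwidth cost 362 + fixed 91 = 453.
Compare {A, C, D, E}: bandwidth cost 362 + fixed 100 = 462.
All other subsets cost ≥ 452. Minimum total cost: 435.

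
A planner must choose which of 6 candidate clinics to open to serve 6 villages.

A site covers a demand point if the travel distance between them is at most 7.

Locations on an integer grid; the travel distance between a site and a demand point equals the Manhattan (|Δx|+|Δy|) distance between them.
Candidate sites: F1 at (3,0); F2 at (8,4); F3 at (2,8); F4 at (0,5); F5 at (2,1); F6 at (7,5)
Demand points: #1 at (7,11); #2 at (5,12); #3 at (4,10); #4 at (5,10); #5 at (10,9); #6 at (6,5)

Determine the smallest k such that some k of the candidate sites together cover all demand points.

Coverage sets (demand points within 7 of each site):
  F1: {}
  F2: {#5, #6}
  F3: {#2, #3, #4, #6}
  F4: {#6}
  F5: {}
  F6: {#1, #4, #5, #6}
No single site covers all 6 demand points.
But {F3, F6} covers everything, so the minimum is 2.

2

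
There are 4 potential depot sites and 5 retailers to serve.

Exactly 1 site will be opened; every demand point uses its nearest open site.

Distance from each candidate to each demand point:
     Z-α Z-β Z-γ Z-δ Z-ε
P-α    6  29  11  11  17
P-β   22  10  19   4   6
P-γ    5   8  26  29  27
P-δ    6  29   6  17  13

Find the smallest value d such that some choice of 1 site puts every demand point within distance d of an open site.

22

Open {P-β}.
  Farthest demand point is Z-α at distance 22 (to P-β); all others are ≤ 22.
With {P-α} the worst case is 29.
With {P-γ} the worst case is 29.
No size-1 selection achieves below 22.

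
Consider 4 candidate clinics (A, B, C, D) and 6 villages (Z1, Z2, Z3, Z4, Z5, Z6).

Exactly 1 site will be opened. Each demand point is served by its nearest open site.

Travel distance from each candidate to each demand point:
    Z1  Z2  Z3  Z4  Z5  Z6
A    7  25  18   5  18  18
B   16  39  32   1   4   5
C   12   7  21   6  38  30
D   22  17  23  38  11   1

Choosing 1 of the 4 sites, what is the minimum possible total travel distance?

Open {A}.
  Z1→A 7, Z2→A 25, Z3→A 18, Z4→A 5, Z5→A 18, Z6→A 18  ⇒ total 91.
Compare {B}: total 97.
Compare {D}: total 112.
No size-1 selection does better; minimum is 91.

91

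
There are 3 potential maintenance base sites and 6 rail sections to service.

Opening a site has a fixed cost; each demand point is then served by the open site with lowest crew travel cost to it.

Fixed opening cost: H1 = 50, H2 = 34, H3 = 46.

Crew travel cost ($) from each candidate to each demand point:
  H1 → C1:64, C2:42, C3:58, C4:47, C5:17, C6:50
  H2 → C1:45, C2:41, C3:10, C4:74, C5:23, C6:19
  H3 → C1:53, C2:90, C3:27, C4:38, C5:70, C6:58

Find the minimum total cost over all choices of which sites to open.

Open {H2}: assign each demand point to its cheapest open site.
  C1→H2 45, C2→H2 41, C3→H2 10, C4→H2 74, C5→H2 23, C6→H2 19
  crew travel cost 212, fixed 34 → total 246.
Compare {H2, H3}: crew travel cost 176 + fixed 80 = 256.
Compare {H1, H2}: crew travel cost 179 + fixed 84 = 263.
Compare {H1, H2, H3}: crew travel cost 170 + fixed 130 = 300.
All other subsets cost ≥ 256. Minimum total cost: 246.

246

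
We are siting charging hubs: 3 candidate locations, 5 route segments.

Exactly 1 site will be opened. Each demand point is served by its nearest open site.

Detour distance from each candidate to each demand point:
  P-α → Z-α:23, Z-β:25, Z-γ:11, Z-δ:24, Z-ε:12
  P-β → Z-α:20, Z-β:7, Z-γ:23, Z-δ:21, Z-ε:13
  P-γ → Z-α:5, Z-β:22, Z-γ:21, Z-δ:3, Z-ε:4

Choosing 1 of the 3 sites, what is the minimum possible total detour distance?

Open {P-γ}.
  Z-α→P-γ 5, Z-β→P-γ 22, Z-γ→P-γ 21, Z-δ→P-γ 3, Z-ε→P-γ 4  ⇒ total 55.
Compare {P-β}: total 84.
Compare {P-α}: total 95.

55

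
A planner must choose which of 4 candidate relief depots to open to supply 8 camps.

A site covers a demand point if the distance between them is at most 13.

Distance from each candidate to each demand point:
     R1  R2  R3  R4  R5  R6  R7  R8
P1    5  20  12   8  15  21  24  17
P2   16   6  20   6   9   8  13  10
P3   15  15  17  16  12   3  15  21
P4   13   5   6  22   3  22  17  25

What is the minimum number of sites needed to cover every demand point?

Coverage sets (demand points within 13 of each site):
  P1: {R1, R3, R4}
  P2: {R2, R4, R5, R6, R7, R8}
  P3: {R5, R6}
  P4: {R1, R2, R3, R5}
No single site covers all 8 demand points.
But {P1, P2} covers everything, so the minimum is 2.

2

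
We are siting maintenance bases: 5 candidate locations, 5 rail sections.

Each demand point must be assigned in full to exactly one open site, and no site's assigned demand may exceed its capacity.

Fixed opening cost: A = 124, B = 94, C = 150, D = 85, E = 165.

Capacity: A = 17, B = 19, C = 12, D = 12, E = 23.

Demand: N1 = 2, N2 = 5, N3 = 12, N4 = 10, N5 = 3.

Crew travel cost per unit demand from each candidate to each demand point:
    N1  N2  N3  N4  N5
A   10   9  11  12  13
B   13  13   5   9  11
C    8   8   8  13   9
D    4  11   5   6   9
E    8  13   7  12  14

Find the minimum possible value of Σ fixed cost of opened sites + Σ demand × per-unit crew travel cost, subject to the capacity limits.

Open {A, B}; cheapest assignment that respects the capacities:
  A (cap 17, load 17): N1, N2, N4 — cost 2×10 + 5×9 + 10×12 = 185
  B (cap 19, load 15): N3, N5 — cost 12×5 + 3×11 = 93
  Shipping 278, fixed 218 → total 496.
  Any other capacity-feasible assignment to {A, B} ships for at least 278.
Compare {D, E}: its best feasible assignment gives total 509.
Compare {A, B, D}: its best feasible assignment gives total 509.
Every other set of open sites that can feasibly serve all demand totals ≥ 509 even under its best assignment. Minimum: 496.

496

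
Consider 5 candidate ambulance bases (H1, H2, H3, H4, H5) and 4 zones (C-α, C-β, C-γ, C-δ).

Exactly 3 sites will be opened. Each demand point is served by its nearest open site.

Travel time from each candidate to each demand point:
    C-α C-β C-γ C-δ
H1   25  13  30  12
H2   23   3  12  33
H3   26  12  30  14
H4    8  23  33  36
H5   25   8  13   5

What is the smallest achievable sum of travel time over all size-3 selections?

Open {H2, H4, H5}.
  C-α→H4 8, C-β→H2 3, C-γ→H2 12, C-δ→H5 5  ⇒ total 28.
Compare {H1, H4, H5}: total 34.
Compare {H3, H4, H5}: total 34.
No size-3 selection does better; minimum is 28.

28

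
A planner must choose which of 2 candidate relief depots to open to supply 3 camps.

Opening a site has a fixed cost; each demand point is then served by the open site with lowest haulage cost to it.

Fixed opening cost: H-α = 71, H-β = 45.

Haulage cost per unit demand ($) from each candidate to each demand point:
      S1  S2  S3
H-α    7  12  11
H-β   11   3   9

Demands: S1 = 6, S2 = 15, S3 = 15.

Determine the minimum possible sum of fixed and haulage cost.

291

Open {H-β}: assign each demand point to its cheapest open site.
  S1→H-β 6×11=66, S2→H-β 15×3=45, S3→H-β 15×9=135
  haulage cost 246, fixed 45 → total 291.
Compare {H-α, H-β}: haulage cost 222 + fixed 116 = 338.
Compare {H-α}: haulage cost 387 + fixed 71 = 458.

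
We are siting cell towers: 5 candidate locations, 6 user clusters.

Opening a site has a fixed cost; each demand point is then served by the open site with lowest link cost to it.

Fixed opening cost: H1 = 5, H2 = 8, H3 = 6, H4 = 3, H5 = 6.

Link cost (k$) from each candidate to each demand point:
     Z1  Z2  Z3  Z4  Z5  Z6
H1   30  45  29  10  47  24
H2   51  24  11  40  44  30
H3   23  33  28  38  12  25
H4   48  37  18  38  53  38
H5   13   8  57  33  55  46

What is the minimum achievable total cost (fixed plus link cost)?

103

Open {H1, H2, H3, H5}: assign each demand point to its cheapest open site.
  Z1→H5 13, Z2→H5 8, Z3→H2 11, Z4→H1 10, Z5→H3 12, Z6→H1 24
  link cost 78, fixed 25 → total 103.
Compare {H1, H3, H4, H5}: link cost 85 + fixed 20 = 105.
Compare {H1, H2, H3, H4, H5}: link cost 78 + fixed 28 = 106.
Compare {H1, H3, H5}: link cost 95 + fixed 17 = 112.
All other subsets cost ≥ 105. Minimum total cost: 103.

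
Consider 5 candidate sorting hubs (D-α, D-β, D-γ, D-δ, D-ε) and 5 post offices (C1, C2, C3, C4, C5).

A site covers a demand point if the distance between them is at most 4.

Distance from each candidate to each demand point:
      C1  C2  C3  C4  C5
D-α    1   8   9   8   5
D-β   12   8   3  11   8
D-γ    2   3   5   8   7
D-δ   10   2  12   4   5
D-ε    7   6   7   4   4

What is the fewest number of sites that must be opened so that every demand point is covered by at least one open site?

3

Coverage sets (demand points within 4 of each site):
  D-α: {C1}
  D-β: {C3}
  D-γ: {C1, C2}
  D-δ: {C2, C4}
  D-ε: {C4, C5}
No 2 sites suffice: every size-2 union leaves at least one demand point uncovered.
But {D-β, D-γ, D-ε} covers everything, so the minimum is 3.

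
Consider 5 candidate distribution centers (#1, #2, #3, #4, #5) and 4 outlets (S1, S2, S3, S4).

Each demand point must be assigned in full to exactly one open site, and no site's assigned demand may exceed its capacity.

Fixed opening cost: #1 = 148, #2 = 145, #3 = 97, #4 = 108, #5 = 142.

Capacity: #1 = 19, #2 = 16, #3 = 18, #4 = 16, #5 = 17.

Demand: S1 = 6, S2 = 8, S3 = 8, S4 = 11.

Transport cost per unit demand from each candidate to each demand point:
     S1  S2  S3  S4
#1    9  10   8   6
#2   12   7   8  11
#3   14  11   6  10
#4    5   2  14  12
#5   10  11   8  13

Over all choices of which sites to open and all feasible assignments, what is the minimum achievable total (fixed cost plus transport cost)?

Open {#1, #4}; cheapest assignment that respects the capacities:
  #1 (cap 19, load 19): S3, S4 — cost 8×8 + 11×6 = 130
  #4 (cap 16, load 14): S1, S2 — cost 6×5 + 8×2 = 46
  Shipping 176, fixed 256 → total 432.
  Any other capacity-feasible assignment to {#1, #4} ships for at least 176.
Compare {#1, #3}: its best feasible assignment gives total 501.
Compare {#1, #3, #4}: its best feasible assignment gives total 513.
Every other set of open sites that can feasibly serve all demand totals ≥ 501 even under its best assignment. Minimum: 432.

432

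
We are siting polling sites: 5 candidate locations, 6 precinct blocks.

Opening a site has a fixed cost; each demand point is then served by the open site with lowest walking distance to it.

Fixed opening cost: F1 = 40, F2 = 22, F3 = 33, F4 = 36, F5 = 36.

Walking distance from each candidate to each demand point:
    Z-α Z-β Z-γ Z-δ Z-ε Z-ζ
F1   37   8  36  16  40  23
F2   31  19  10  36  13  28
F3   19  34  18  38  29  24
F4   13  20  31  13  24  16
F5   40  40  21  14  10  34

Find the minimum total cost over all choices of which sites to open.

142

Open {F2, F4}: assign each demand point to its cheapest open site.
  Z-α→F4 13, Z-β→F2 19, Z-γ→F2 10, Z-δ→F4 13, Z-ε→F2 13, Z-ζ→F4 16
  walking distance 84, fixed 58 → total 142.
Compare {F4}: walking distance 117 + fixed 36 = 153.
Compare {F2}: walking distance 137 + fixed 22 = 159.
Compare {F1, F2}: walking distance 101 + fixed 62 = 163.
All other subsets cost ≥ 153. Minimum total cost: 142.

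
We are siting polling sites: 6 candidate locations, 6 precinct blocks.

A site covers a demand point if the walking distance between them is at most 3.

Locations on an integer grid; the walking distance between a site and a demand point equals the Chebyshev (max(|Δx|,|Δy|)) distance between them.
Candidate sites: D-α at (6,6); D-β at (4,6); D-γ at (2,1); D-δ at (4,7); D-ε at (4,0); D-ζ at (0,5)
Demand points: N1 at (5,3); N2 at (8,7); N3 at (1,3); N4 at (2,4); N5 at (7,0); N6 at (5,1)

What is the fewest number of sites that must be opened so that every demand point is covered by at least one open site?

3

Coverage sets (demand points within 3 of each site):
  D-α: {N1, N2}
  D-β: {N1, N3, N4}
  D-γ: {N1, N3, N4, N6}
  D-δ: {N4}
  D-ε: {N1, N3, N5, N6}
  D-ζ: {N3, N4}
No 2 sites suffice: every size-2 union leaves at least one demand point uncovered.
But {D-α, D-β, D-ε} covers everything, so the minimum is 3.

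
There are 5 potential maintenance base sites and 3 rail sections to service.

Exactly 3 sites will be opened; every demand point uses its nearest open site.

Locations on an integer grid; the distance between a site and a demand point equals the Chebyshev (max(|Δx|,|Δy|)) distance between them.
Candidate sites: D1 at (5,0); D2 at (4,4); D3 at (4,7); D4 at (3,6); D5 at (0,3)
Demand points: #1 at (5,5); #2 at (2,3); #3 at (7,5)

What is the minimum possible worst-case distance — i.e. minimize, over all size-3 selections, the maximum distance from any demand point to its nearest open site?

3

Open {D1, D2, D3}.
  Farthest demand point is #3 at distance 3 (to D2); all others are ≤ 3.
With {D1, D2, D4} the worst case is 3.
With {D1, D2, D5} the worst case is 3.
No size-3 selection achieves below 3.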